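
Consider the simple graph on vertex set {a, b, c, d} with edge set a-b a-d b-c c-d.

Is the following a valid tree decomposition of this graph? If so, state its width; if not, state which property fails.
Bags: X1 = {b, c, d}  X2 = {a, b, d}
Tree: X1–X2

Yes; width 2.

Every vertex of G appears in some bag (union = {a, b, c, d}); every edge is covered by a bag; and for each vertex v the set of bags containing v is connected in the bag tree. The decomposition is therefore valid. The largest bag has 3 vertices, so the width is 2.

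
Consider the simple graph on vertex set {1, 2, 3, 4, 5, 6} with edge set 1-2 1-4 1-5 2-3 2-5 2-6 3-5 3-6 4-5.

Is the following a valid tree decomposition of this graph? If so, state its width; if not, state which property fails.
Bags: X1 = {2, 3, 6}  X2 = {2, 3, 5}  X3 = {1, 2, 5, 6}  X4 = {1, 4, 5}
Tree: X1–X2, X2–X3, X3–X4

No — bags containing vertex 6 are not connected in the tree.

A tree decomposition must satisfy three properties: every vertex lies in some bag; for every edge, both endpoints lie together in some bag; and for every vertex, the bags containing it form a connected subtree. Here bags containing vertex 6 are not connected in the tree, so the decomposition is invalid.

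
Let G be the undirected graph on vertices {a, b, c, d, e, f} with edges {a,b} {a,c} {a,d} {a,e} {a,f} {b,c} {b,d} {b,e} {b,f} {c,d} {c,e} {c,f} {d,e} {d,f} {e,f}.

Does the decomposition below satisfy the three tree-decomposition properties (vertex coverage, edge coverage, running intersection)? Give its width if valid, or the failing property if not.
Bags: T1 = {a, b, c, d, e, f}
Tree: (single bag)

Vertex coverage: the bags together contain {a, b, c, d, e, f}, the full vertex set. Edge coverage: each edge of G has both endpoints in at least one bag. Running intersection: for every vertex, the bags containing it form a connected subtree. All three properties hold, so this is a valid tree decomposition of width max|bag| − 1 = 5, and hence tw(G) ≤ 5.

Yes; width 5.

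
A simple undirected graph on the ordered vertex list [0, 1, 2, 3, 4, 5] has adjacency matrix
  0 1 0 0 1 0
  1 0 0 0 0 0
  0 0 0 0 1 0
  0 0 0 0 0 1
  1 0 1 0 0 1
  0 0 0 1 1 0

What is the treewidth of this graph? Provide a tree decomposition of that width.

Treewidth 1.
One optimal decomposition is:
Bags: B1 = {0, 1}  B2 = {0, 4}  B3 = {2, 4}  B4 = {4, 5}  B5 = {3, 5}
Tree: B1–B2, B2–B3, B3–B4, B4–B5

Each bag holds 2 vertices, so the decomposition has width 1, which upper-bounds the treewidth. Since G has at least one edge (e.g. 0–1), it is not an edgeless graph, so tw(G) ≥ 1. Combining the bounds, tw(G) = 1.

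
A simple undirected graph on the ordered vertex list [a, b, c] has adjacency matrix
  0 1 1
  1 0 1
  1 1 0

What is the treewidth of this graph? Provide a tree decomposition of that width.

A single bag containing all 3 vertices is trivially a valid decomposition of width 2. On the other hand G contains the 3-clique {a, b, c}. A clique must lie in a single bag of any decomposition, so no decomposition can have width below 2. Combining the bounds, tw(G) = 2.

Treewidth 2.
One optimal decomposition is:
Bags: B1 = {a, b, c}
Tree: (single bag)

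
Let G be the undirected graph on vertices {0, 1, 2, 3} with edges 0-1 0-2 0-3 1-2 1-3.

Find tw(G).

A width-2 tree decomposition is:
Bags: B1 = {0, 1, 2}  B2 = {0, 1, 3}
Tree: B1–B2
Each bag holds 3 vertices, so the decomposition has width 2, which upper-bounds the treewidth. Conversely, {0, 1, 2} is a clique of size 3, and the vertices of any clique must share a bag in every tree decomposition; so some bag has ≥ 3 vertices and tw(G) ≥ 2. Hence tw(G) = 2 exactly.

2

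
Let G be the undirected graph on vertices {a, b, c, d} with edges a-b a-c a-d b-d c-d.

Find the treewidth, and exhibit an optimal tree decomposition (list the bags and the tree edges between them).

Treewidth 2.
One such decomposition:
Bags: B1 = {a, c, d}  B2 = {a, b, d}
Tree: B1–B2

The largest bag has 3 vertices, giving width 2; this decomposition certifies tw(G) ≤ 2. Conversely, {a, c, d} is a clique of size 3, and the vertices of any clique must share a bag in every tree decomposition; so some bag has ≥ 3 vertices and tw(G) ≥ 2. Therefore the treewidth is 2.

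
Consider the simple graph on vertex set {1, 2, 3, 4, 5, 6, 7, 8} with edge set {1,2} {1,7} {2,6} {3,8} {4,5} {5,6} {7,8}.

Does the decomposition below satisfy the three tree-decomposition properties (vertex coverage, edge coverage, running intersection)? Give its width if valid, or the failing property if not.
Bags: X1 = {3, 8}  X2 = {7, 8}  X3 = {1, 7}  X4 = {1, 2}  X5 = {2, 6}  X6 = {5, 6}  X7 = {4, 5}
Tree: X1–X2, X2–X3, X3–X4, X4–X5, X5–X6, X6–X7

Yes; width 1.

Every vertex of G appears in some bag (union = {1, 2, 3, 4, 5, 6, 7, 8}); every edge is covered by a bag; and for each vertex v the set of bags containing v is connected in the bag tree. The decomposition is therefore valid. The largest bag has 2 vertices, so the width is 1.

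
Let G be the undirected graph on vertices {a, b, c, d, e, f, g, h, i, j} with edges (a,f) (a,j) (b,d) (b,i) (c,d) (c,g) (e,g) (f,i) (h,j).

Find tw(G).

1

A width-1 tree decomposition is:
Bags: B1 = {e, g}  B2 = {c, g}  B3 = {c, d}  B4 = {b, d}  B5 = {b, i}  B6 = {f, i}  B7 = {a, f}  B8 = {a, j}  B9 = {h, j}
Tree: B1–B2, B2–B3, B3–B4, B4–B5, B5–B6, B6–B7, B7–B8, B8–B9
The largest bag has 2 vertices, giving width 1; this decomposition certifies tw(G) ≤ 1. G has an edge, so its treewidth is at least 1. The upper and lower bounds meet at 1, so that is the treewidth.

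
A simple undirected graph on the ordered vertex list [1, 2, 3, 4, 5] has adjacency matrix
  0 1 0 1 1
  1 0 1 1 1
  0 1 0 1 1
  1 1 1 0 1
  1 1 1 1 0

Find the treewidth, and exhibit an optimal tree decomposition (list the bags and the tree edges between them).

The largest bag has 4 vertices, giving width 3; this decomposition certifies tw(G) ≤ 3. For the lower bound, the 4 vertices {1, 2, 4, 5} are pairwise adjacent, and any tree decomposition puts a clique entirely inside one bag — forcing width ≥ 3. The upper and lower bounds meet at 3, so that is the treewidth.

Treewidth 3.
Bags: B1 = {2, 3, 4, 5}  B2 = {1, 2, 4, 5}
Tree: B1–B2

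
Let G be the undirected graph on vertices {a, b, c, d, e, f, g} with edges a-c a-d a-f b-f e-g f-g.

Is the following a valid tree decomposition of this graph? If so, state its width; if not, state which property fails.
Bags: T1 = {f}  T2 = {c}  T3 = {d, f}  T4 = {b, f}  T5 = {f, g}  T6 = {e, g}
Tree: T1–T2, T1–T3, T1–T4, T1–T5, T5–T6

No — vertex a appears in no bag.

A tree decomposition must satisfy three properties: every vertex lies in some bag; for every edge, both endpoints lie together in some bag; and for every vertex, the bags containing it form a connected subtree. Here vertex a appears in no bag, so the decomposition is invalid.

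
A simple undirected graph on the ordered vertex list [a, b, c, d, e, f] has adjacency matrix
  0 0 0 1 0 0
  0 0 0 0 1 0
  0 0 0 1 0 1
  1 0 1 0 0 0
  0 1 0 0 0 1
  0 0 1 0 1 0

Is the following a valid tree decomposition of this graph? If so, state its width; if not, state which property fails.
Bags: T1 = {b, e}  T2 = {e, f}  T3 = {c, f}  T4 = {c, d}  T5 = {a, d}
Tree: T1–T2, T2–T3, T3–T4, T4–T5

Every vertex of G appears in some bag (union = {a, b, c, d, e, f}); every edge is covered by a bag; and for each vertex v the set of bags containing v is connected in the bag tree. The decomposition is therefore valid. The largest bag has 2 vertices, so the width is 1.

Yes; width 1.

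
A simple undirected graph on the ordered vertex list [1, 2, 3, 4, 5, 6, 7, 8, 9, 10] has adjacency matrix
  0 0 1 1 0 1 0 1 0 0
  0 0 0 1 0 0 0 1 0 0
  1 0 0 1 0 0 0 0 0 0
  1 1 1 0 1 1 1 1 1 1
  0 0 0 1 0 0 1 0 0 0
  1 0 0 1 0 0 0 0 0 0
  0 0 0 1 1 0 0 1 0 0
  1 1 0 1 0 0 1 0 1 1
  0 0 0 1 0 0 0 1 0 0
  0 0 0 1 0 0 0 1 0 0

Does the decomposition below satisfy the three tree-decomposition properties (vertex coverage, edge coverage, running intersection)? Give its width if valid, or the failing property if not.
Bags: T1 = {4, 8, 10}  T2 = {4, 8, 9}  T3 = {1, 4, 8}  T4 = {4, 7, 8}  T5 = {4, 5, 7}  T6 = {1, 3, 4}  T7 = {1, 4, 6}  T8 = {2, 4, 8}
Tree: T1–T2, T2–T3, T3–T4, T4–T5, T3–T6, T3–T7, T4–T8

Yes; width 2.

Checking the three conditions: (i) the bags cover all of {1, 2, 3, 4, 5, 6, 7, 8, 9, 10}; (ii) for each edge, some bag contains both endpoints; (iii) the bags containing any fixed vertex form a subtree. All hold, so the decomposition is valid with width 3 − 1 = 2.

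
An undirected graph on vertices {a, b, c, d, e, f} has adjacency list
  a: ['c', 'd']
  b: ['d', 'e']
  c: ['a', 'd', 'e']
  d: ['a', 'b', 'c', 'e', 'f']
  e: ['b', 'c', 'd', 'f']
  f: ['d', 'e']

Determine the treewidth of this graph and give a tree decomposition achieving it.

Treewidth 2.
One such decomposition:
Bags: B1 = {c, d, e}  B2 = {b, d, e}  B3 = {a, c, d}  B4 = {d, e, f}
Tree: B1–B2, B1–B3, B2–B4

Every bag has size at most 3, so the width is 3 − 1 = 2 and tw(G) ≤ 2. On the other hand G contains the 3-clique {c, d, e}. A clique must lie in a single bag of any decomposition, so no decomposition can have width below 2. The upper and lower bounds meet at 2, so that is the treewidth.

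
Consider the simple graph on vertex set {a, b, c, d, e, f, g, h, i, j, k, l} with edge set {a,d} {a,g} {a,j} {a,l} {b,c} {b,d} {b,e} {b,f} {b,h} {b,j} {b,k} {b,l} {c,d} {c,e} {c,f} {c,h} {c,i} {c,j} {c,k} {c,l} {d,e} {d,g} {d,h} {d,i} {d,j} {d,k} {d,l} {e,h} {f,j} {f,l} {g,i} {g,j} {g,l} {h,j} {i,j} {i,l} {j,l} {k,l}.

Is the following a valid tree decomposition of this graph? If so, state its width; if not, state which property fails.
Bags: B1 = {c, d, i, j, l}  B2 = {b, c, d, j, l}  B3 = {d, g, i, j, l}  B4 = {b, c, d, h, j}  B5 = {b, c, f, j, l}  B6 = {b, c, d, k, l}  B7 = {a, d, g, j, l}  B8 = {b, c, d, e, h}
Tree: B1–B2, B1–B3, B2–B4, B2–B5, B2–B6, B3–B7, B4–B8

Yes; width 4.

Checking the three conditions: (i) the bags cover all of {a, b, c, d, e, f, g, h, i, j, k, l}; (ii) for each edge, some bag contains both endpoints; (iii) the bags containing any fixed vertex form a subtree. All hold, so the decomposition is valid with width 5 − 1 = 4.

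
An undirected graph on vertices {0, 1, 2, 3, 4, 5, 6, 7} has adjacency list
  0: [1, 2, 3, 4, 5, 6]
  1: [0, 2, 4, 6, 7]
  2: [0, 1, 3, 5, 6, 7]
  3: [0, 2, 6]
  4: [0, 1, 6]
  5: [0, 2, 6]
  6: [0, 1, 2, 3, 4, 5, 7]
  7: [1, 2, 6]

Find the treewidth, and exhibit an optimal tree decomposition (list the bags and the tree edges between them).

The largest bag has 4 vertices, giving width 3; this decomposition certifies tw(G) ≤ 3. Conversely, {0, 1, 2, 6} is a clique of size 4, and the vertices of any clique must share a bag in every tree decomposition; so some bag has ≥ 4 vertices and tw(G) ≥ 3. The upper and lower bounds meet at 3, so that is the treewidth.

Treewidth 3.
One optimal decomposition is:
Bags: B1 = {0, 1, 2, 6}  B2 = {0, 2, 3, 6}  B3 = {0, 2, 5, 6}  B4 = {1, 2, 6, 7}  B5 = {0, 1, 4, 6}
Tree: B1–B2, B2–B3, B1–B4, B1–B5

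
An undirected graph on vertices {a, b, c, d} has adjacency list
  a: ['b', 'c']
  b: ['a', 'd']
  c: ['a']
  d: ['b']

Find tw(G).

A width-1 tree decomposition is:
Bags: B1 = {a, c}  B2 = {a, b}  B3 = {b, d}
Tree: B1–B2, B2–B3
The largest bag has 2 vertices, giving width 1; this decomposition certifies tw(G) ≤ 1. Any graph with an edge has treewidth ≥ 1, and G has the edge c–a. The upper and lower bounds meet at 1, so that is the treewidth.

1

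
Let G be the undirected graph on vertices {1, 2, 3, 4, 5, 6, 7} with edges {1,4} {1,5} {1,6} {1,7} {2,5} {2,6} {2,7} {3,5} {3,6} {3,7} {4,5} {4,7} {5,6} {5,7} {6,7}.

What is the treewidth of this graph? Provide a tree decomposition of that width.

Treewidth 3.
Bags: B1 = {3, 5, 6, 7}  B2 = {1, 5, 6, 7}  B3 = {2, 5, 6, 7}  B4 = {1, 4, 5, 7}
Tree: B1–B2, B2–B3, B2–B4

The largest bag has 4 vertices, giving width 3; this decomposition certifies tw(G) ≤ 3. On the other hand G contains the 4-clique {1, 4, 5, 7}. A clique must lie in a single bag of any decomposition, so no decomposition can have width below 3. The upper and lower bounds meet at 3, so that is the treewidth.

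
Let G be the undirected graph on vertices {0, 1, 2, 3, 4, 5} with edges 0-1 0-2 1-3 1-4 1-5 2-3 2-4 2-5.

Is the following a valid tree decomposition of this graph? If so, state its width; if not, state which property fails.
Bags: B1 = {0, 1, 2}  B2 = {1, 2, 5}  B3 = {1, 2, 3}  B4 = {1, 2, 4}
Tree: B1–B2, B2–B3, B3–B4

Checking the three conditions: (i) the bags cover all of {0, 1, 2, 3, 4, 5}; (ii) for each edge, some bag contains both endpoints; (iii) the bags containing any fixed vertex form a subtree. All hold, so the decomposition is valid with width 3 − 1 = 2.

Yes; width 2.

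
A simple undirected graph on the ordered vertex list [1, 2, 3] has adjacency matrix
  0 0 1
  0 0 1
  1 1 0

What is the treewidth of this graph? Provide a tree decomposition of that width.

The largest bag has 2 vertices, giving width 1; this decomposition certifies tw(G) ≤ 1. G has an edge, so its treewidth is at least 1. The upper and lower bounds meet at 1, so that is the treewidth.

Treewidth 1.
One such decomposition:
Bags: B1 = {1, 3}  B2 = {2, 3}
Tree: B1–B2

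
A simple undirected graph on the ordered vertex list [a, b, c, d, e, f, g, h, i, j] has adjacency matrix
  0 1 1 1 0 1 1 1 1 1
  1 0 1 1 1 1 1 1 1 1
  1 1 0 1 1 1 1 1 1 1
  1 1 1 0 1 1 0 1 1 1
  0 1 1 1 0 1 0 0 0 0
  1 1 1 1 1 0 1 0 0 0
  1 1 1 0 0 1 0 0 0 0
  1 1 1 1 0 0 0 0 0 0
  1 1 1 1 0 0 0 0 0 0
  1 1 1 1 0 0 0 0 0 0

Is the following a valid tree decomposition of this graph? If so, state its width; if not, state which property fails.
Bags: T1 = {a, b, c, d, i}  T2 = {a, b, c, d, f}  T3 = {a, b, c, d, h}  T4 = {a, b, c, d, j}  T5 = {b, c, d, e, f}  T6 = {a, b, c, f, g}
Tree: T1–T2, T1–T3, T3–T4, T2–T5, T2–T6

Yes; width 4.

Vertex coverage: the bags together contain {a, b, c, d, e, f, g, h, i, j}, the full vertex set. Edge coverage: each edge of G has both endpoints in at least one bag. Running intersection: for every vertex, the bags containing it form a connected subtree. All three properties hold, so this is a valid tree decomposition of width max|bag| − 1 = 4, and hence tw(G) ≤ 4.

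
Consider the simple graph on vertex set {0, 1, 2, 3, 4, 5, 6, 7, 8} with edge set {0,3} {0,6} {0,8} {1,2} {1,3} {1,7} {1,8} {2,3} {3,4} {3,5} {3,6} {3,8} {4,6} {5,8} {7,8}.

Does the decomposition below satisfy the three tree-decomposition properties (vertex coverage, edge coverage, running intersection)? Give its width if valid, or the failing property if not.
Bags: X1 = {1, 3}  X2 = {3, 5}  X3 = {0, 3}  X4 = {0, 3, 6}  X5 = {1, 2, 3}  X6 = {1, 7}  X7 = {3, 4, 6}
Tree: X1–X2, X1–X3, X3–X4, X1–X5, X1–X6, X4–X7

No — vertex 8 appears in no bag.

A tree decomposition must satisfy three properties: every vertex lies in some bag; for every edge, both endpoints lie together in some bag; and for every vertex, the bags containing it form a connected subtree. Here vertex 8 appears in no bag, so the decomposition is invalid.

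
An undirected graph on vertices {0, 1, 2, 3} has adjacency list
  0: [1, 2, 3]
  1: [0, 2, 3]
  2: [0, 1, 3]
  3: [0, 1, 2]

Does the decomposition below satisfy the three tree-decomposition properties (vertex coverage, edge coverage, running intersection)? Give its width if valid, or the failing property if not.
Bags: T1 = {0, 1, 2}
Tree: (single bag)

A tree decomposition must satisfy three properties: every vertex lies in some bag; for every edge, both endpoints lie together in some bag; and for every vertex, the bags containing it form a connected subtree. Here vertex 3 appears in no bag, so the decomposition is invalid.

No — vertex 3 appears in no bag.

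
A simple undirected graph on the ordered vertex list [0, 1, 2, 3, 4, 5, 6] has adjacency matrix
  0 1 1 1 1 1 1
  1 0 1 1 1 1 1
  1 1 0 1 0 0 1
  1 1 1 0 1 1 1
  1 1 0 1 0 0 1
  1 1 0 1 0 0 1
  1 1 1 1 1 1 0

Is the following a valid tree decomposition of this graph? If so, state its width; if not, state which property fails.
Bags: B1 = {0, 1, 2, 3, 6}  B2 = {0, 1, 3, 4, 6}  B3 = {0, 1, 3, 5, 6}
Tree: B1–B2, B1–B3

Yes; width 4.

Vertex coverage: the bags together contain {0, 1, 2, 3, 4, 5, 6}, the full vertex set. Edge coverage: each edge of G has both endpoints in at least one bag. Running intersection: for every vertex, the bags containing it form a connected subtree. All three properties hold, so this is a valid tree decomposition of width max|bag| − 1 = 4, and hence tw(G) ≤ 4.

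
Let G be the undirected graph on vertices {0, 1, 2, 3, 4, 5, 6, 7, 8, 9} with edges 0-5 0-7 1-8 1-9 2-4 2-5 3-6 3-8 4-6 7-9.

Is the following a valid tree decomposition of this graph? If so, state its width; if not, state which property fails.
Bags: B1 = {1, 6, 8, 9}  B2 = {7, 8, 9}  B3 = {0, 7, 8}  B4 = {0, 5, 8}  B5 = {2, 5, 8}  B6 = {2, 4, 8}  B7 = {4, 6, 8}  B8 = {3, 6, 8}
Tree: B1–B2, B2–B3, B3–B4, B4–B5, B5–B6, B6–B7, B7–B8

No — bags containing vertex 6 are not connected in the tree.

A tree decomposition must satisfy three properties: every vertex lies in some bag; for every edge, both endpoints lie together in some bag; and for every vertex, the bags containing it form a connected subtree. Here bags containing vertex 6 are not connected in the tree, so the decomposition is invalid.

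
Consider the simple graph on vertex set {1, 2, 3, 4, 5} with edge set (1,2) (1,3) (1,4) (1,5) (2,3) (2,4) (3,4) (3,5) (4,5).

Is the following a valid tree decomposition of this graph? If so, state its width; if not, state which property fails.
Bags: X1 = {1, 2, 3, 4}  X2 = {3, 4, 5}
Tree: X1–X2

A tree decomposition must satisfy three properties: every vertex lies in some bag; for every edge, both endpoints lie together in some bag; and for every vertex, the bags containing it form a connected subtree. Here edge (1,5) lies in no bag, so the decomposition is invalid.

No — edge (1,5) lies in no bag.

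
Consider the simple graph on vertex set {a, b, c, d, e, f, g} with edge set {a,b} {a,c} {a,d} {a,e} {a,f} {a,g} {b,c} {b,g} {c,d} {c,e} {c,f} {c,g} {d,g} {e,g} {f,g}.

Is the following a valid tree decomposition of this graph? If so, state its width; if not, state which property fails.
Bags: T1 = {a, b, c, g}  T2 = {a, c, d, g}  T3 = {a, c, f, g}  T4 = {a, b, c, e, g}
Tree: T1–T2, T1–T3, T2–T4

A tree decomposition must satisfy three properties: every vertex lies in some bag; for every edge, both endpoints lie together in some bag; and for every vertex, the bags containing it form a connected subtree. Here bags containing vertex b are not connected in the tree, so the decomposition is invalid.

No — bags containing vertex b are not connected in the tree.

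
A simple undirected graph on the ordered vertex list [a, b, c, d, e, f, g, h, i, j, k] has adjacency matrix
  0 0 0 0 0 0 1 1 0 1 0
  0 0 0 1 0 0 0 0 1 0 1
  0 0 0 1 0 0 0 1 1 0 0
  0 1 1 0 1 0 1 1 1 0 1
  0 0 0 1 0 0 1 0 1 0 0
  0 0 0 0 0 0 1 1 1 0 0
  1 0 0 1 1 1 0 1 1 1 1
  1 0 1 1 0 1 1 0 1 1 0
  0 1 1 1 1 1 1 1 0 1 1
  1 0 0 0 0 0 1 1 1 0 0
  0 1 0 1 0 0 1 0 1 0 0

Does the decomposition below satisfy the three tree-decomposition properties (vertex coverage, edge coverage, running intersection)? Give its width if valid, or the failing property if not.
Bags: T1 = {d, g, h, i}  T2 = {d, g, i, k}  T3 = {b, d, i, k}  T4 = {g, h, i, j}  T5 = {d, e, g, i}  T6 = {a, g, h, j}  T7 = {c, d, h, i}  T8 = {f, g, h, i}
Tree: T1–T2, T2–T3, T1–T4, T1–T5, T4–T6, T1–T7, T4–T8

Yes; width 3.

Every vertex of G appears in some bag (union = {a, b, c, d, e, f, g, h, i, j, k}); every edge is covered by a bag; and for each vertex v the set of bags containing v is connected in the bag tree. The decomposition is therefore valid. The largest bag has 4 vertices, so the width is 3.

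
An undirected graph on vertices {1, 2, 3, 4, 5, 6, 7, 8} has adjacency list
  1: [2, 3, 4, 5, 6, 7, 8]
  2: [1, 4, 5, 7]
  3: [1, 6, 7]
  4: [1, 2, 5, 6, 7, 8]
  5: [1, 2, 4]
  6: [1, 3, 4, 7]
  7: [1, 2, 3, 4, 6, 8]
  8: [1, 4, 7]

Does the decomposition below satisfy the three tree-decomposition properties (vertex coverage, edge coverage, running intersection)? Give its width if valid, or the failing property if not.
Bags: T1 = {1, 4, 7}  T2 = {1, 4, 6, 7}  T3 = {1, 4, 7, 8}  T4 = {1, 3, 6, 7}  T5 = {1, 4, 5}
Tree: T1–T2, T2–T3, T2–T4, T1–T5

No — vertex 2 appears in no bag.

A tree decomposition must satisfy three properties: every vertex lies in some bag; for every edge, both endpoints lie together in some bag; and for every vertex, the bags containing it form a connected subtree. Here vertex 2 appears in no bag, so the decomposition is invalid.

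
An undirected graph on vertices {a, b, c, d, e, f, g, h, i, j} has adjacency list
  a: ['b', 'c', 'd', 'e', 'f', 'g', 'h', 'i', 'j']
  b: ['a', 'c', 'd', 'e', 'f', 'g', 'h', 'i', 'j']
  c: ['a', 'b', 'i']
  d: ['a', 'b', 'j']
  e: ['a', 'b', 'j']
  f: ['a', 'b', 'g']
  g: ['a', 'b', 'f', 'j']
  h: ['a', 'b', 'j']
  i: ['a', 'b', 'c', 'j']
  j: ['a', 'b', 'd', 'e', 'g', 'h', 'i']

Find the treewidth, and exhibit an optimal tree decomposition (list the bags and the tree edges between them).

Treewidth 3.
One optimal decomposition is:
Bags: B1 = {a, b, i, j}  B2 = {a, b, h, j}  B3 = {a, b, c, i}  B4 = {a, b, g, j}  B5 = {a, b, f, g}  B6 = {a, b, e, j}  B7 = {a, b, d, j}
Tree: B1–B2, B1–B3, B2–B4, B4–B5, B4–B6, B1–B7

The largest bag has 4 vertices, giving width 3; this decomposition certifies tw(G) ≤ 3. On the other hand G contains the 4-clique {a, b, d, j}. A clique must lie in a single bag of any decomposition, so no decomposition can have width below 3. Combining the bounds, tw(G) = 3.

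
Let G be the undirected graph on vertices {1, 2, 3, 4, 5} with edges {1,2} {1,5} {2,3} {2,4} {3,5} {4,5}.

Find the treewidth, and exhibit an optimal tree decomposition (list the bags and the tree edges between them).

Each bag holds 3 vertices, so the decomposition has width 2, which upper-bounds the treewidth. For the lower bound, G contains the cycle 4–5–3–2–4, so G is not a forest; only forests have treewidth ≤ 1, hence tw(G) ≥ 2. Therefore the treewidth is 2.

Treewidth 2.
One optimal decomposition is:
Bags: B1 = {2, 4, 5}  B2 = {2, 3, 5}  B3 = {1, 2, 5}
Tree: B1–B2, B2–B3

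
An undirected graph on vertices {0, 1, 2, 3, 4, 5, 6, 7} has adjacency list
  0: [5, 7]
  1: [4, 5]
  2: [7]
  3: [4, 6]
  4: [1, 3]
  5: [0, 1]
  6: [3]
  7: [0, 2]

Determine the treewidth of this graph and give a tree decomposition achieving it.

Treewidth 1.
One optimal decomposition is:
Bags: B1 = {3, 6}  B2 = {3, 4}  B3 = {1, 4}  B4 = {1, 5}  B5 = {0, 5}  B6 = {0, 7}  B7 = {2, 7}
Tree: B1–B2, B2–B3, B3–B4, B4–B5, B5–B6, B6–B7

Every bag has size at most 2, so the width is 2 − 1 = 1 and tw(G) ≤ 1. G has an edge, so its treewidth is at least 1. The upper and lower bounds meet at 1, so that is the treewidth.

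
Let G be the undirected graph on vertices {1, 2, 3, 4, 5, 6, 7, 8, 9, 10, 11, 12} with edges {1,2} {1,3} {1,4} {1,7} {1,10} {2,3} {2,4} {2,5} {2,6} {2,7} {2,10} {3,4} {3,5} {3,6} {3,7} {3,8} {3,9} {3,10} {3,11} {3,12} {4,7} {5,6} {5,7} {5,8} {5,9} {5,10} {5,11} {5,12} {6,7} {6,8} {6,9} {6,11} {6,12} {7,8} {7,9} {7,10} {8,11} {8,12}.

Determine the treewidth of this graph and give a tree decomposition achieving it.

Each bag holds 5 vertices, so the decomposition has width 4, which upper-bounds the treewidth. On the other hand G contains the 5-clique {1, 2, 3, 7, 10}. A clique must lie in a single bag of any decomposition, so no decomposition can have width below 4. Hence tw(G) = 4 exactly.

Treewidth 4.
One optimal decomposition is:
Bags: B1 = {3, 5, 6, 8, 12}  B2 = {3, 5, 6, 8, 11}  B3 = {3, 5, 6, 7, 8}  B4 = {3, 5, 6, 7, 9}  B5 = {2, 3, 5, 6, 7}  B6 = {2, 3, 5, 7, 10}  B7 = {1, 2, 3, 7, 10}  B8 = {1, 2, 3, 4, 7}
Tree: B1–B2, B2–B3, B3–B4, B3–B5, B5–B6, B6–B7, B7–B8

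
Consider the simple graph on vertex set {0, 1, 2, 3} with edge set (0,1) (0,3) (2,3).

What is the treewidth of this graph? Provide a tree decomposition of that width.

The largest bag has 2 vertices, giving width 1; this decomposition certifies tw(G) ≤ 1. Since G has at least one edge (e.g. 2–3), it is not an edgeless graph, so tw(G) ≥ 1. The upper and lower bounds meet at 1, so that is the treewidth.

Treewidth 1.
Bags: B1 = {2, 3}  B2 = {0, 3}  B3 = {0, 1}
Tree: B1–B2, B2–B3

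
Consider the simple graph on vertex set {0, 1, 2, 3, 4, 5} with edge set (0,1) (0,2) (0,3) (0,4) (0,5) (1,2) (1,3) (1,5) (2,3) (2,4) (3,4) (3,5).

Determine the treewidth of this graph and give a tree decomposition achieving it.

Every bag has size at most 4, so the width is 4 − 1 = 3 and tw(G) ≤ 3. For the lower bound, the 4 vertices {0, 1, 2, 3} are pairwise adjacent, and any tree decomposition puts a clique entirely inside one bag — forcing width ≥ 3. Hence tw(G) = 3 exactly.

Treewidth 3.
One optimal decomposition is:
Bags: B1 = {0, 1, 2, 3}  B2 = {0, 1, 3, 5}  B3 = {0, 2, 3, 4}
Tree: B1–B2, B1–B3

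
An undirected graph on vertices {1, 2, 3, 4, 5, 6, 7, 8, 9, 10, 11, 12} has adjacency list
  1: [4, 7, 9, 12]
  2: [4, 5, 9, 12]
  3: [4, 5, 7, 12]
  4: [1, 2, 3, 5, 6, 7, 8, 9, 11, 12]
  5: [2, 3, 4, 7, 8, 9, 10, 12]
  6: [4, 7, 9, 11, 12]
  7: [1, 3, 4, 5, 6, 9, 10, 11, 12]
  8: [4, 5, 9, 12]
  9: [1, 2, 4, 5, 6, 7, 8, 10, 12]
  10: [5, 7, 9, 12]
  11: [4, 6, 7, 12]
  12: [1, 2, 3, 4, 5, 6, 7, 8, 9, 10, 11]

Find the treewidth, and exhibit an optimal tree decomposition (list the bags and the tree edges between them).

Treewidth 4.
One such decomposition:
Bags: B1 = {4, 5, 7, 9, 12}  B2 = {5, 7, 9, 10, 12}  B3 = {4, 6, 7, 9, 12}  B4 = {3, 4, 5, 7, 12}  B5 = {2, 4, 5, 9, 12}  B6 = {4, 6, 7, 11, 12}  B7 = {1, 4, 7, 9, 12}  B8 = {4, 5, 8, 9, 12}
Tree: B1–B2, B1–B3, B1–B4, B1–B5, B3–B6, B1–B7, B1–B8

Every bag has size at most 5, so the width is 5 − 1 = 4 and tw(G) ≤ 4. For the lower bound, the 5 vertices {5, 7, 9, 10, 12} are pairwise adjacent, and any tree decomposition puts a clique entirely inside one bag — forcing width ≥ 4. Hence tw(G) = 4 exactly.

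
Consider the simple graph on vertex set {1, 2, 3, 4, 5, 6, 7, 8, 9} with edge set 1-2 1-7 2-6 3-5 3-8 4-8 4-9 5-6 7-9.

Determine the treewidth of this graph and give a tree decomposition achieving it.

Treewidth 2.
One optimal decomposition is:
Bags: B1 = {1, 7, 9}  B2 = {1, 4, 9}  B3 = {1, 4, 8}  B4 = {1, 3, 8}  B5 = {1, 3, 5}  B6 = {1, 5, 6}  B7 = {1, 2, 6}
Tree: B1–B2, B2–B3, B3–B4, B4–B5, B5–B6, B6–B7

Each bag holds 3 vertices, so the decomposition has width 2, which upper-bounds the treewidth. Since 1–7–9–4–8–3–5–6–2–1 is a cycle in G, G is not acyclic. Forests are exactly the graphs of treewidth ≤ 1, so tw(G) ≥ 2. Hence tw(G) = 2 exactly.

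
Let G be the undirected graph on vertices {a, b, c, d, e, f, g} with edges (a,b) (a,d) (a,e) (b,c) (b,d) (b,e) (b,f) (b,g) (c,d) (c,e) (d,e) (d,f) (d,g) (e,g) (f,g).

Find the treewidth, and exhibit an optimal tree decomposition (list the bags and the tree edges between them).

Treewidth 3.
One such decomposition:
Bags: B1 = {b, d, f, g}  B2 = {b, d, e, g}  B3 = {a, b, d, e}  B4 = {b, c, d, e}
Tree: B1–B2, B2–B3, B2–B4

Each bag holds 4 vertices, so the decomposition has width 3, which upper-bounds the treewidth. For the lower bound, the 4 vertices {b, d, e, g} are pairwise adjacent, and any tree decomposition puts a clique entirely inside one bag — forcing width ≥ 3. Therefore the treewidth is 3.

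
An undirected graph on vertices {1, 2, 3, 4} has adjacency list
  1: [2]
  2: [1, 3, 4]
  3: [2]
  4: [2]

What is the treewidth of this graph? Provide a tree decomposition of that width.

Treewidth 1.
Bags: B1 = {2, 4}  B2 = {1, 2}  B3 = {2, 3}
Tree: B1–B2, B2–B3

The largest bag has 2 vertices, giving width 1; this decomposition certifies tw(G) ≤ 1. G has an edge, so its treewidth is at least 1. Combining the bounds, tw(G) = 1.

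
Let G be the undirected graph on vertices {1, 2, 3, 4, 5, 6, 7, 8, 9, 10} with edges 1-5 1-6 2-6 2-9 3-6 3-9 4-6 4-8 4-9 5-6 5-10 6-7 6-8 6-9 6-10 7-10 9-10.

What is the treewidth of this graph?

A width-2 tree decomposition is:
Bags: B1 = {6, 9, 10}  B2 = {3, 6, 9}  B3 = {2, 6, 9}  B4 = {4, 6, 9}  B5 = {6, 7, 10}  B6 = {4, 6, 8}  B7 = {5, 6, 10}  B8 = {1, 5, 6}
Tree: B1–B2, B2–B3, B1–B4, B1–B5, B4–B6, B1–B7, B7–B8
The largest bag has 3 vertices, giving width 2; this decomposition certifies tw(G) ≤ 2. For the lower bound, the 3 vertices {1, 5, 6} are pairwise adjacent, and any tree decomposition puts a clique entirely inside one bag — forcing width ≥ 2. Hence tw(G) = 2 exactly.

2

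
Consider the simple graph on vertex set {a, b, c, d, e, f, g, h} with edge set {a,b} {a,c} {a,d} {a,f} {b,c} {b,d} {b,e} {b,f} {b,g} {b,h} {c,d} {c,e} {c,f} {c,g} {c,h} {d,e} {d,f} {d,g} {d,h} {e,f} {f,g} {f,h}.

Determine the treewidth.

4

A width-4 tree decomposition is:
Bags: B1 = {b, c, d, e, f}  B2 = {a, b, c, d, f}  B3 = {b, c, d, f, h}  B4 = {b, c, d, f, g}
Tree: B1–B2, B1–B3, B3–B4
The largest bag has 5 vertices, giving width 4; this decomposition certifies tw(G) ≤ 4. Conversely, {b, c, d, f, g} is a clique of size 5, and the vertices of any clique must share a bag in every tree decomposition; so some bag has ≥ 5 vertices and tw(G) ≥ 4. Therefore the treewidth is 4.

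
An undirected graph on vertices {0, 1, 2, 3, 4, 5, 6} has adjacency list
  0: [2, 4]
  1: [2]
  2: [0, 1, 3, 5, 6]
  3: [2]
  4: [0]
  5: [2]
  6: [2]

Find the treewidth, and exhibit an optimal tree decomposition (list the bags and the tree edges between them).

Treewidth 1.
One such decomposition:
Bags: B1 = {1, 2}  B2 = {0, 2}  B3 = {0, 4}  B4 = {2, 3}  B5 = {2, 6}  B6 = {2, 5}
Tree: B1–B2, B2–B3, B1–B4, B4–B5, B5–B6

Each bag holds 2 vertices, so the decomposition has width 1, which upper-bounds the treewidth. Since G has at least one edge (e.g. 1–2), it is not an edgeless graph, so tw(G) ≥ 1. The upper and lower bounds meet at 1, so that is the treewidth.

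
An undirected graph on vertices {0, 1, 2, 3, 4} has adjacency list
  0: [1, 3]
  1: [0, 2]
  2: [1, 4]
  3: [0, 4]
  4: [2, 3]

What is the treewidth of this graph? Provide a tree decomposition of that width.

Treewidth 2.
One optimal decomposition is:
Bags: B1 = {1, 2, 4}  B2 = {0, 1, 4}  B3 = {0, 3, 4}
Tree: B1–B2, B2–B3

The largest bag has 3 vertices, giving width 2; this decomposition certifies tw(G) ≤ 2. The edges 4–2–1–0–3–4 form a cycle, so G is not a tree and its treewidth is at least 2. The upper and lower bounds meet at 2, so that is the treewidth.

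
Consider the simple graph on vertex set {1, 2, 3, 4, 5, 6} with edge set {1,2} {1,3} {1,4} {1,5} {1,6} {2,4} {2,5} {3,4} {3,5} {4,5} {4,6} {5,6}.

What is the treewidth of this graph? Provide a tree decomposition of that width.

Treewidth 3.
One such decomposition:
Bags: B1 = {1, 4, 5, 6}  B2 = {1, 2, 4, 5}  B3 = {1, 3, 4, 5}
Tree: B1–B2, B1–B3

Every bag has size at most 4, so the width is 4 − 1 = 3 and tw(G) ≤ 3. Conversely, {1, 2, 4, 5} is a clique of size 4, and the vertices of any clique must share a bag in every tree decomposition; so some bag has ≥ 4 vertices and tw(G) ≥ 3. Therefore the treewidth is 3.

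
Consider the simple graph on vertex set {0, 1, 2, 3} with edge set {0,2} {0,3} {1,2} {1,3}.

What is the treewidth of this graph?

A width-2 tree decomposition is:
Bags: B1 = {0, 1, 3}  B2 = {0, 1, 2}
Tree: B1–B2
The largest bag has 3 vertices, giving width 2; this decomposition certifies tw(G) ≤ 2. For the lower bound, G contains the cycle 0–3–1–2–0, so G is not a forest; only forests have treewidth ≤ 1, hence tw(G) ≥ 2. Hence tw(G) = 2 exactly.

2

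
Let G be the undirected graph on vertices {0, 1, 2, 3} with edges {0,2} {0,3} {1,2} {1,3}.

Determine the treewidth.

A width-2 tree decomposition is:
Bags: B1 = {0, 1, 2}  B2 = {0, 1, 3}
Tree: B1–B2
Every bag has size at most 3, so the width is 3 − 1 = 2 and tw(G) ≤ 2. The edges 1–2–0–3–1 form a cycle, so G is not a tree and its treewidth is at least 2. Combining the bounds, tw(G) = 2.

2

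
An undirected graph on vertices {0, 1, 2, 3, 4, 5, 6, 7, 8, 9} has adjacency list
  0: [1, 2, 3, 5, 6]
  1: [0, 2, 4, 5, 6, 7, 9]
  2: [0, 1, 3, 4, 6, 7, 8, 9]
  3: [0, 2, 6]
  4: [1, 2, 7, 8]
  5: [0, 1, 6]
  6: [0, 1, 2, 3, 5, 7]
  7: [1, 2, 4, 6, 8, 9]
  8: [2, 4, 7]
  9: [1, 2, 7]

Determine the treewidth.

A width-3 tree decomposition is:
Bags: B1 = {1, 2, 7, 9}  B2 = {1, 2, 6, 7}  B3 = {0, 1, 2, 6}  B4 = {0, 1, 5, 6}  B5 = {1, 2, 4, 7}  B6 = {0, 2, 3, 6}  B7 = {2, 4, 7, 8}
Tree: B1–B2, B2–B3, B3–B4, B2–B5, B3–B6, B5–B7
Every bag has size at most 4, so the width is 4 − 1 = 3 and tw(G) ≤ 3. On the other hand G contains the 4-clique {2, 4, 7, 8}. A clique must lie in a single bag of any decomposition, so no decomposition can have width below 3. Hence tw(G) = 3 exactly.

3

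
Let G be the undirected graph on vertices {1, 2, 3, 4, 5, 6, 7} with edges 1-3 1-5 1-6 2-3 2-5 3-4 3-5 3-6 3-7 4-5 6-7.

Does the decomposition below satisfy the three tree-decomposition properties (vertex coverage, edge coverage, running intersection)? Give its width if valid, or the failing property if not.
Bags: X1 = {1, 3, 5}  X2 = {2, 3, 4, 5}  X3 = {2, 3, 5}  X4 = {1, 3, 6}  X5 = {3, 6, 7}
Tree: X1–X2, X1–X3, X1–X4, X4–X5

No — bags containing vertex 2 are not connected in the tree.

A tree decomposition must satisfy three properties: every vertex lies in some bag; for every edge, both endpoints lie together in some bag; and for every vertex, the bags containing it form a connected subtree. Here bags containing vertex 2 are not connected in the tree, so the decomposition is invalid.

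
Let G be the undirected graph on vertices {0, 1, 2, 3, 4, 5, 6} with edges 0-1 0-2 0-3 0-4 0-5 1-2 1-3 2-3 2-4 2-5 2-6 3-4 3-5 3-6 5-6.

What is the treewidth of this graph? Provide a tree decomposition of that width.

Treewidth 3.
One optimal decomposition is:
Bags: B1 = {0, 2, 3, 5}  B2 = {2, 3, 5, 6}  B3 = {0, 2, 3, 4}  B4 = {0, 1, 2, 3}
Tree: B1–B2, B1–B3, B3–B4

Each bag holds 4 vertices, so the decomposition has width 3, which upper-bounds the treewidth. On the other hand G contains the 4-clique {0, 1, 2, 3}. A clique must lie in a single bag of any decomposition, so no decomposition can have width below 3. The upper and lower bounds meet at 3, so that is the treewidth.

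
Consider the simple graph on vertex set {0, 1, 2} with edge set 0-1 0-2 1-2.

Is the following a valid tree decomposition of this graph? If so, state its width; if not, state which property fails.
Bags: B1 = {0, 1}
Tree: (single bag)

No — vertex 2 appears in no bag.

A tree decomposition must satisfy three properties: every vertex lies in some bag; for every edge, both endpoints lie together in some bag; and for every vertex, the bags containing it form a connected subtree. Here vertex 2 appears in no bag, so the decomposition is invalid.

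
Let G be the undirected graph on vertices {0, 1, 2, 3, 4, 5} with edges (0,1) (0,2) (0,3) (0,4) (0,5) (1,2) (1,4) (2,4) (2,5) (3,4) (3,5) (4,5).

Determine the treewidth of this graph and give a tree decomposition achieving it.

Each bag holds 4 vertices, so the decomposition has width 3, which upper-bounds the treewidth. On the other hand G contains the 4-clique {0, 1, 2, 4}. A clique must lie in a single bag of any decomposition, so no decomposition can have width below 3. Therefore the treewidth is 3.

Treewidth 3.
One optimal decomposition is:
Bags: B1 = {0, 2, 4, 5}  B2 = {0, 3, 4, 5}  B3 = {0, 1, 2, 4}
Tree: B1–B2, B1–B3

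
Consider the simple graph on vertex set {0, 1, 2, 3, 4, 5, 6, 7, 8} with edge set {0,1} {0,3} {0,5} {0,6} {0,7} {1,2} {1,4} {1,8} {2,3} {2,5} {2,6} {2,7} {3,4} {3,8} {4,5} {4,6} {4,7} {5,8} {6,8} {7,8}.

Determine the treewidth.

4

A width-4 tree decomposition is:
Bags: B1 = {0, 2, 3, 4, 8}  B2 = {0, 2, 4, 6, 8}  B3 = {0, 1, 2, 4, 8}  B4 = {0, 2, 4, 7, 8}  B5 = {0, 2, 4, 5, 8}
Tree: B1–B2, B2–B3, B3–B4, B4–B5
Each bag holds 5 vertices, so the decomposition has width 4, which upper-bounds the treewidth. For the lower bound: the 5 vertex sets {3,8}, {2,6}, {0,1}, {4}, {7} are disjoint, each induces a connected subgraph, and every pair is joined by at least one edge of G. Contracting each set to a single vertex therefore yields K_{5} as a minor, and since treewidth is minor-monotone, tw(G) ≥ tw(K_{5}) = 4. Combining the bounds, tw(G) = 4.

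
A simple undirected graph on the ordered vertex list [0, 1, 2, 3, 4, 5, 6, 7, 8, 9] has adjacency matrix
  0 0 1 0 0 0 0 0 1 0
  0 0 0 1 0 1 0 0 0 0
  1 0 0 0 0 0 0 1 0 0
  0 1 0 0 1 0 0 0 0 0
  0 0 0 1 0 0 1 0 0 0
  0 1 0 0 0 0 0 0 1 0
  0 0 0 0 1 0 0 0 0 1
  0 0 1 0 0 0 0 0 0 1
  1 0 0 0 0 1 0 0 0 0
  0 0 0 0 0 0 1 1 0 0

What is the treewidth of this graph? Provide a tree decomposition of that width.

Every bag has size at most 3, so the width is 3 − 1 = 2 and tw(G) ≤ 2. The edges 8–0–2–7–9–6–4–3–1–5–8 form a cycle, so G is not a tree and its treewidth is at least 2. Therefore the treewidth is 2.

Treewidth 2.
Bags: B1 = {0, 2, 8}  B2 = {2, 7, 8}  B3 = {7, 8, 9}  B4 = {6, 8, 9}  B5 = {4, 6, 8}  B6 = {3, 4, 8}  B7 = {1, 3, 8}  B8 = {1, 5, 8}
Tree: B1–B2, B2–B3, B3–B4, B4–B5, B5–B6, B6–B7, B7–B8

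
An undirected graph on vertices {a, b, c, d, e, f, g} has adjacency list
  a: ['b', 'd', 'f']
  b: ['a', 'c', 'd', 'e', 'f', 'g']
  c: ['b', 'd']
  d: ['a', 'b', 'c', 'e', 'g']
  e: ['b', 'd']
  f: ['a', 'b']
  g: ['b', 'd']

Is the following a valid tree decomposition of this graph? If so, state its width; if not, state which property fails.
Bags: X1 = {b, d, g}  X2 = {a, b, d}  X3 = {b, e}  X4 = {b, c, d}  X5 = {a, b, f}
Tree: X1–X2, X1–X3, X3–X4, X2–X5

A tree decomposition must satisfy three properties: every vertex lies in some bag; for every edge, both endpoints lie together in some bag; and for every vertex, the bags containing it form a connected subtree. Here edge (d,e) lies in no bag, so the decomposition is invalid.

No — edge (d,e) lies in no bag.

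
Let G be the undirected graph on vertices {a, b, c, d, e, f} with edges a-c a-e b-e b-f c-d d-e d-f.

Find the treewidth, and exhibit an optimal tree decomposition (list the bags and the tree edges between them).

The largest bag has 3 vertices, giving width 2; this decomposition certifies tw(G) ≤ 2. Since f–b–e–d–f is a cycle in G, G is not acyclic. Forests are exactly the graphs of treewidth ≤ 1, so tw(G) ≥ 2. Hence tw(G) = 2 exactly.

Treewidth 2.
Bags: B1 = {b, d, f}  B2 = {b, d, e}  B3 = {c, d, e}  B4 = {a, c, e}
Tree: B1–B2, B2–B3, B3–B4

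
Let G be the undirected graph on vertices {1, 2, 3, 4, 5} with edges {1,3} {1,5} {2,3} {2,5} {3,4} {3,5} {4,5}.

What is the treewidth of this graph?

2

A width-2 tree decomposition is:
Bags: B1 = {3, 4, 5}  B2 = {2, 3, 5}  B3 = {1, 3, 5}
Tree: B1–B2, B2–B3
Each bag holds 3 vertices, so the decomposition has width 2, which upper-bounds the treewidth. Conversely, {1, 3, 5} is a clique of size 3, and the vertices of any clique must share a bag in every tree decomposition; so some bag has ≥ 3 vertices and tw(G) ≥ 2. Therefore the treewidth is 2.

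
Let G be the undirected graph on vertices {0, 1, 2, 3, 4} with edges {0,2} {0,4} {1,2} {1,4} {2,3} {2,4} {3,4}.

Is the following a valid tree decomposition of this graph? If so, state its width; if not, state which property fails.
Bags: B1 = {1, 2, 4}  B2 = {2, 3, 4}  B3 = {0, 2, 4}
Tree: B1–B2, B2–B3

Checking the three conditions: (i) the bags cover all of {0, 1, 2, 3, 4}; (ii) for each edge, some bag contains both endpoints; (iii) the bags containing any fixed vertex form a subtree. All hold, so the decomposition is valid with width 3 − 1 = 2.

Yes; width 2.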